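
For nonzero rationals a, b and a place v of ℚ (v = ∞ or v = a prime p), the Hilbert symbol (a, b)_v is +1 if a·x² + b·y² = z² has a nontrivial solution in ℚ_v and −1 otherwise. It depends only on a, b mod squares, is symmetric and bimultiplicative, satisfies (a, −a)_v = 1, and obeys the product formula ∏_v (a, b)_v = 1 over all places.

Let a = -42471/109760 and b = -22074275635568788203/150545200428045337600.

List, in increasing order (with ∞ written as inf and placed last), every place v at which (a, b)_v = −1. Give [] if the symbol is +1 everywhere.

(a, b) ≡ (-1365, -3) mod (ℚ^×)²; places V = {2, 3, 5, 7, 11, 13, 17, 19, 41, ∞}.
(a,b)_41: α=0, u≡29; β=-4, v≡14 (mod 41); (29|41)=-1, (14|41)=-1; sign (−1)^0·-1^-4·-1^0 = +1.
(a,b)_7: α=-3, u≡1; β=-8, v≡4 (mod 7); (1|7)=+1, (4|7)=+1; sign (−1)^0·+1^-8·+1^-3 = +1.
(a,b)_2: α=-6, β=-10; u≡3, v≡5 (mod 8); ε(u)ε(v)=1·0, αω(v)=-6·1, βω(u)=-10·1; sum ≡ 0  ⇒  +1.
(a,b)_3: α=3, u≡1; β=7, v≡2 (mod 3); (1|3)=+1, (2|3)=-1; sign (−1)^1·+1^7·-1^3 = +1.
(a,b)_17: α=0, u≡10; β=6, v≡5 (mod 17); (10|17)=-1, (5|17)=-1; sign (−1)^0·-1^6·-1^0 = +1.
(a,b)_5: α=-1, u≡2; β=-2, v≡3 (mod 5); (2|5)=-1, (3|5)=-1; sign (−1)^0·-1^-2·-1^-1 = -1.
(a,b)_19: α=0, u≡2; β=-2, v≡6 (mod 19); (2|19)=-1, (6|19)=+1; sign (−1)^0·-1^-2·+1^0 = +1.
(a,b)_∞: sgn(-1365)=−, sgn(-3)=−, so -1.
(a,b)_11: α=2, u≡6; β=4, v≡7 (mod 11); (6|11)=-1, (7|11)=-1; sign (−1)^0·-1^4·-1^2 = +1.
(a,b)_13: α=1, u≡9; β=4, v≡3 (mod 13); (9|13)=+1, (3|13)=+1; sign (−1)^0·+1^4·+1^1 = +1.
Ram(-1365, -3) = {5, ∞}; no ℚ_5-point on the conic.

[5, inf]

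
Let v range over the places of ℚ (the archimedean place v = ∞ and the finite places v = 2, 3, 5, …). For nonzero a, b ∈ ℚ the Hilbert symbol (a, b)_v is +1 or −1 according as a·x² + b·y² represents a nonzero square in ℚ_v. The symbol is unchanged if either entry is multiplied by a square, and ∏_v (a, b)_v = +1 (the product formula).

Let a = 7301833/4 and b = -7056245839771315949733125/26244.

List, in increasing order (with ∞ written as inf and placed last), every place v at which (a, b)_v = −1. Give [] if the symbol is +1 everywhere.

[11, 19, 29, 31]

Mod squares: a ≡ 149017, b ≡ -4321493. Check v ∈ {∞, 2, 3, 5, 7, 11, 19, 23, 29, 31}.
v=3: a=3^0·(≡1), b=3^-8·(≡1) mod 3; (1|3)=+1, (1|3)=+1; (−1)^{0·-8·1}·(+1)^-8·(+1)^0 = +1.
v=7: a=7^2·(≡2), b=7^6·(≡5) mod 7; (2|7)=+1, (5|7)=-1; (−1)^{2·6·3}·(+1)^6·(-1)^2 = +1.
v=23: a=23^1·(≡12), b=23^3·(≡15) mod 23; (12|23)=+1, (15|23)=-1; (−1)^{1·3·11}·(+1)^3·(-1)^1 = +1.
v=2: v_2(a)=-2, v_2(b)=-2; units ≡ 1, 3 (mod 8); ε·ε+αω+βω = 0·1+-2·1+-2·0 ≡ 0  ⇒  (a,b)_2 = +1.
v=31: a=31^1·(≡9), b=31^3·(≡4) mod 31; (9|31)=+1, (4|31)=+1; (−1)^{1·3·15}·(+1)^3·(+1)^1 = -1.
v=∞: 149017 > 0 and -4321493 < 0  ⇒  (a,b)_∞ = +1.
v=29: a=29^0·(≡17), b=29^1·(≡21) mod 29; (17|29)=-1, (21|29)=-1; (−1)^{0·1·14}·(-1)^1·(-1)^0 = -1.
v=19: a=19^1·(≡8), b=19^3·(≡10) mod 19; (8|19)=-1, (10|19)=-1; (−1)^{1·3·9}·(-1)^3·(-1)^1 = -1.
v=11: a=11^1·(≡2), b=11^3·(≡2) mod 11; (2|11)=-1, (2|11)=-1; (−1)^{1·3·5}·(-1)^3·(-1)^1 = -1.
v=5: a=5^0·(≡2), b=5^4·(≡3) mod 5; (2|5)=-1, (3|5)=-1; (−1)^{0·4·2}·(-1)^4·(-1)^0 = +1.
Ram(149017, -4321493) = {11, 19, 29, 31}; no ℚ_11-point on the conic.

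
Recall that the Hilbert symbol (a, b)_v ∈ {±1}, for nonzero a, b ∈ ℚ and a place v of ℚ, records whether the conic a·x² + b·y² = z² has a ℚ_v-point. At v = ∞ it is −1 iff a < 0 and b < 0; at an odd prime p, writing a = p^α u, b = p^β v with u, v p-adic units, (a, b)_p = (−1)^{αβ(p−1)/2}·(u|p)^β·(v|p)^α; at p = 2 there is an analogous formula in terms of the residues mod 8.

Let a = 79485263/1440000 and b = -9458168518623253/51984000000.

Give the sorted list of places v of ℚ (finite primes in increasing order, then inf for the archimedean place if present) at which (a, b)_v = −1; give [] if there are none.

(a, b) ≡ (23, -253) mod (ℚ^×)²; places V = {2, 3, 5, 11, 13, 19, 23, ∞}.
(a,b)_∞: sgn(23)=+, sgn(-253)=−, so +1.
(a,b)_2: α=-8, β=-10; u≡7, v≡3 (mod 8); ε(u)ε(v)=1·1, αω(v)=-8·1, βω(u)=-10·0; sum ≡ 1  ⇒  -1.
(a,b)_5: α=-4, u≡2; β=-6, v≡2 (mod 5); (2|5)=-1, (2|5)=-1; sign (−1)^0·-1^-6·-1^-4 = +1.
(a,b)_13: α=4, u≡9; β=6, v≡2 (mod 13); (9|13)=+1, (2|13)=-1; sign (−1)^0·+1^6·-1^4 = +1.
(a,b)_11: α=2, u≡5; β=5, v≡10 (mod 11); (5|11)=+1, (10|11)=-1; sign (−1)^0·+1^5·-1^2 = +1.
(a,b)_3: α=-2, u≡2; β=-2, v≡2 (mod 3); (2|3)=-1, (2|3)=-1; sign (−1)^0·-1^-2·-1^-2 = +1.
(a,b)_23: α=1, u≡1; β=3, v≡16 (mod 23); (1|23)=+1, (16|23)=+1; sign (−1)^1·+1^3·+1^1 = -1.
(a,b)_19: α=0, u≡4; β=-2, v≡18 (mod 19); (4|19)=+1, (18|19)=-1; sign (−1)^0·+1^-2·-1^0 = +1.
(23, -253 / ℚ) ramifies at {2, 23}: a division algebra.

[2, 23]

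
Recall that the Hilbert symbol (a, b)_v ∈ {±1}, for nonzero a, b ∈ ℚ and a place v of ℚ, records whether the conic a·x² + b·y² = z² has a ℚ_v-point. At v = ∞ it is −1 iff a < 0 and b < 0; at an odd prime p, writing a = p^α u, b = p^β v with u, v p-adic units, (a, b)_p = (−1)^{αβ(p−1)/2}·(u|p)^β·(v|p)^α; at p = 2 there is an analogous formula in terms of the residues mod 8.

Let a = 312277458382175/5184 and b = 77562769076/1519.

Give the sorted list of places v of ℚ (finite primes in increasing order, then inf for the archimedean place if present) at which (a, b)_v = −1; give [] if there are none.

[2, 23]

(a, b) ≡ (122749367, 6851) mod (ℚ^×)²; places V = {2, 3, 5, 7, 11, 13, 17, 19, 23, 29, 31, 41, ∞}.
(a,b)_29: α=2, u≡16; β=2, v≡23 (mod 29); (16|29)=+1, (23|29)=+1; sign (−1)^0·+1^2·+1^2 = +1.
(a,b)_11: α=2, u≡9; β=0, v≡1 (mod 11); (9|11)=+1, (1|11)=+1; sign (−1)^0·+1^0·+1^2 = +1.
(a,b)_5: α=2, u≡3; β=0, v≡4 (mod 5); (3|5)=-1, (4|5)=+1; sign (−1)^0·-1^0·+1^2 = +1.
(a,b)_23: α=1, u≡18; β=0, v≡15 (mod 23); (18|23)=+1, (15|23)=-1; sign (−1)^0·+1^0·-1^1 = -1.
(a,b)_31: α=1, u≡12; β=-1, v≡5 (mod 31); (12|31)=-1, (5|31)=+1; sign (−1)^1·-1^-1·+1^1 = +1.
(a,b)_7: α=0, u≡5; β=-2, v≡3 (mod 7); (5|7)=-1, (3|7)=-1; sign (−1)^0·-1^-2·-1^0 = +1.
(a,b)_3: α=-4, u≡2; β=0, v≡2 (mod 3); (2|3)=-1, (2|3)=-1; sign (−1)^0·-1^0·-1^-4 = +1.
(a,b)_41: α=1, u≡14; β=0, v≡31 (mod 41); (14|41)=-1, (31|41)=+1; sign (−1)^0·-1^0·+1^1 = +1.
(a,b)_17: α=1, u≡6; β=3, v≡11 (mod 17); (6|17)=-1, (11|17)=-1; sign (−1)^0·-1^3·-1^1 = +1.
(a,b)_∞: sgn(122749367)=+, sgn(6851)=+, so +1.
(a,b)_2: α=-6, β=2; u≡7, v≡3 (mod 8); ε(u)ε(v)=1·1, αω(v)=-6·1, βω(u)=2·0; sum ≡ 1  ⇒  -1.
(a,b)_19: α=1, u≡13; β=2, v≡9 (mod 19); (13|19)=-1, (9|19)=+1; sign (−1)^0·-1^2·+1^1 = +1.
(a,b)_13: α=1, u≡5; β=1, v≡11 (mod 13); (5|13)=-1, (11|13)=-1; sign (−1)^0·-1^1·-1^1 = +1.
Ram(122749367, 6851) = {2, 23}; no ℚ_2-point on the conic.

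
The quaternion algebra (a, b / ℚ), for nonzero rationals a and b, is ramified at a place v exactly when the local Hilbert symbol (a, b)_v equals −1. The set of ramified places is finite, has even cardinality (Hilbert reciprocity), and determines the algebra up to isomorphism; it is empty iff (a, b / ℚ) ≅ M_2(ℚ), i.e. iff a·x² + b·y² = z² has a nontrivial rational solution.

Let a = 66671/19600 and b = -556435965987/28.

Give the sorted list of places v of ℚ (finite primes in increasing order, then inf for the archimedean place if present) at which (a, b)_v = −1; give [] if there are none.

[2, 7, 17, 19]

Mod squares: a ≡ 551, b ≡ -1309. Check v ∈ {∞, 2, 3, 5, 7, 11, 17, 19, 29}.
v=2: v_2(a)=-4, v_2(b)=-2; units ≡ 7, 3 (mod 8); ε·ε+αω+βω = 1·1+-4·1+-2·0 ≡ 1  ⇒  (a,b)_2 = -1.
v=17: a=17^0·(≡3), b=17^1·(≡1) mod 17; (3|17)=-1, (1|17)=+1; (−1)^{0·1·8}·(-1)^1·(+1)^0 = -1.
v=11: a=11^2·(≡5), b=11^3·(≡7) mod 11; (5|11)=+1, (7|11)=-1; (−1)^{2·3·5}·(+1)^3·(-1)^2 = +1.
v=29: a=29^1·(≡27), b=29^2·(≡5) mod 29; (27|29)=-1, (5|29)=+1; (−1)^{1·2·14}·(-1)^2·(+1)^1 = +1.
v=7: a=7^-2·(≡3), b=7^-1·(≡2) mod 7; (3|7)=-1, (2|7)=+1; (−1)^{-2·-1·3}·(-1)^-1·(+1)^-2 = -1.
v=5: a=5^-2·(≡4), b=5^0·(≡1) mod 5; (4|5)=+1, (1|5)=+1; (−1)^{-2·0·2}·(+1)^0·(+1)^-2 = +1.
v=3: a=3^0·(≡2), b=3^4·(≡2) mod 3; (2|3)=-1, (2|3)=-1; (−1)^{0·4·1}·(-1)^4·(-1)^0 = +1.
v=∞: 551 > 0 and -1309 < 0  ⇒  (a,b)_∞ = +1.
v=19: a=19^1·(≡15), b=19^2·(≡14) mod 19; (15|19)=-1, (14|19)=-1; (−1)^{1·2·9}·(-1)^2·(-1)^1 = -1.
Ram(551, -1309) = {2, 7, 17, 19}; no ℚ_2-point on the conic.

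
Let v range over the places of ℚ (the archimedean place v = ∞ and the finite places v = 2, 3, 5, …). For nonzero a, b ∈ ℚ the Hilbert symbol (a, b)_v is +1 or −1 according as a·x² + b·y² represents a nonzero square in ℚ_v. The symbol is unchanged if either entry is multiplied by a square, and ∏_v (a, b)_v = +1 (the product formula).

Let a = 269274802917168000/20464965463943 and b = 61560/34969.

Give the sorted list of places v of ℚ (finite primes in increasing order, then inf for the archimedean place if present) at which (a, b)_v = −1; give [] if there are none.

[13, 19]

Mod squares: a ≡ 4290, b ≡ 190. Check v ∈ {∞, 2, 3, 5, 7, 11, 13, 17, 19}.
v=7: a=7^-2·(≡6), b=7^0·(≡4) mod 7; (6|7)=-1, (4|7)=+1; (−1)^{-2·0·3}·(-1)^0·(+1)^-2 = +1.
v=3: a=3^17·(≡2), b=3^4·(≡1) mod 3; (2|3)=-1, (1|3)=+1; (−1)^{17·4·1}·(-1)^4·(+1)^17 = +1.
v=17: a=17^-6·(≡7), b=17^-2·(≡10) mod 17; (7|17)=-1, (10|17)=-1; (−1)^{-6·-2·8}·(-1)^-2·(-1)^-6 = +1.
v=13: a=13^-1·(≡11), b=13^0·(≡8) mod 13; (11|13)=-1, (8|13)=-1; (−1)^{-1·0·6}·(-1)^0·(-1)^-1 = -1.
v=2: v_2(a)=7, v_2(b)=3; units ≡ 1, 7 (mod 8); ε·ε+αω+βω = 0·1+7·0+3·0 ≡ 0  ⇒  (a,b)_2 = +1.
v=19: a=19^4·(≡2), b=19^1·(≡18) mod 19; (2|19)=-1, (18|19)=-1; (−1)^{4·1·9}·(-1)^1·(-1)^4 = -1.
v=11: a=11^-3·(≡3), b=11^-2·(≡5) mod 11; (3|11)=+1, (5|11)=+1; (−1)^{-3·-2·5}·(+1)^-2·(+1)^-3 = +1.
v=∞: 4290 > 0 and 190 > 0  ⇒  (a,b)_∞ = +1.
v=5: a=5^3·(≡3), b=5^1·(≡3) mod 5; (3|5)=-1, (3|5)=-1; (−1)^{3·1·2}·(-1)^1·(-1)^3 = +1.
Ram(4290, 190) = {13, 19}; no ℚ_13-point on the conic.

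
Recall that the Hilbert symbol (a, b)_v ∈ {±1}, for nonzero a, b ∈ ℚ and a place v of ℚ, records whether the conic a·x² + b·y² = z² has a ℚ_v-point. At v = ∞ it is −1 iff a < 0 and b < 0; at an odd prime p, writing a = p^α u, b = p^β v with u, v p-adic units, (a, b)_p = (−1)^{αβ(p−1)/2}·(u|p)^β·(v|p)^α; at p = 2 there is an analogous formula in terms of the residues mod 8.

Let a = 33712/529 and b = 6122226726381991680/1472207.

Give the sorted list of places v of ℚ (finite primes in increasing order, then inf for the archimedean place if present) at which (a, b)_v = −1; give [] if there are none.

(a, b) ≡ (43, 281865) mod (ℚ^×)²; places V = {2, 3, 5, 7, 11, 13, 17, 19, 23, 43, ∞}.
(a,b)_11: α=0, u≡8; β=-2, v≡4 (mod 11); (8|11)=-1, (4|11)=+1; sign (−1)^0·-1^-2·+1^0 = +1.
(a,b)_5: α=0, u≡3; β=1, v≡3 (mod 5); (3|5)=-1, (3|5)=-1; sign (−1)^0·-1^1·-1^0 = -1.
(a,b)_23: α=-2, u≡17; β=-3, v≡7 (mod 23); (17|23)=-1, (7|23)=-1; sign (−1)^0·-1^-3·-1^-2 = -1.
(a,b)_19: α=0, u≡17; β=1, v≡18 (mod 19); (17|19)=+1, (18|19)=-1; sign (−1)^0·+1^1·-1^0 = +1.
(a,b)_∞: sgn(43)=+, sgn(281865)=+, so +1.
(a,b)_43: α=1, u≡14; β=3, v≡22 (mod 43); (14|43)=+1, (22|43)=-1; sign (−1)^1·+1^3·-1^1 = +1.
(a,b)_7: α=2, u≡4; β=4, v≡5 (mod 7); (4|7)=+1, (5|7)=-1; sign (−1)^0·+1^4·-1^2 = +1.
(a,b)_13: α=0, u≡9; β=2, v≡9 (mod 13); (9|13)=+1, (9|13)=+1; sign (−1)^0·+1^2·+1^0 = +1.
(a,b)_3: α=0, u≡1; β=3, v≡1 (mod 3); (1|3)=+1, (1|3)=+1; sign (−1)^0·+1^3·+1^0 = +1.
(a,b)_2: α=4, β=8; u≡3, v≡1 (mod 8); ε(u)ε(v)=1·0, αω(v)=4·0, βω(u)=8·1; sum ≡ 0  ⇒  +1.
(a,b)_17: α=0, u≡9; β=2, v≡5 (mod 17); (9|17)=+1, (5|17)=-1; sign (−1)^0·+1^2·-1^0 = +1.
Ram(43, 281865) = {5, 23}; no ℚ_5-point on the conic.

[5, 23]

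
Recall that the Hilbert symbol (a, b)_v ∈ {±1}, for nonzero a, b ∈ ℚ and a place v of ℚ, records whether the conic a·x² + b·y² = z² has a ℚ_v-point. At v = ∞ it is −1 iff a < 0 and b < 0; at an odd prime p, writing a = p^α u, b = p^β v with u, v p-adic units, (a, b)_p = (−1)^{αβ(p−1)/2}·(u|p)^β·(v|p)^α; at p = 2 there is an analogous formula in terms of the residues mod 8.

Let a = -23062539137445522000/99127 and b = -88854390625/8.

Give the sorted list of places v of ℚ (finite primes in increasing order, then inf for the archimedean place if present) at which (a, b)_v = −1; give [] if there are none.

(a, b) ≡ (-198835, -67298) mod (ℚ^×)²; places V = {2, 3, 5, 7, 11, 13, 17, 19, 23, 41, ∞}.
(a,b)_∞: sgn(-198835)=−, sgn(-67298)=−, so -1.
(a,b)_23: α=1, u≡18; β=1, v≡3 (mod 23); (18|23)=+1, (3|23)=+1; sign (−1)^1·+1^1·+1^1 = -1.
(a,b)_19: α=1, u≡16; β=1, v≡7 (mod 19); (16|19)=+1, (7|19)=+1; sign (−1)^1·+1^1·+1^1 = -1.
(a,b)_11: α=2, u≡5; β=1, v≡3 (mod 11); (5|11)=+1, (3|11)=+1; sign (−1)^0·+1^1·+1^2 = +1.
(a,b)_7: α=-3, u≡4; β=1, v≡2 (mod 7); (4|7)=+1, (2|7)=+1; sign (−1)^1·+1^1·+1^-3 = -1.
(a,b)_17: α=-2, u≡5; β=0, v≡10 (mod 17); (5|17)=-1, (10|17)=-1; sign (−1)^0·-1^0·-1^-2 = +1.
(a,b)_13: α=3, u≡7; β=2, v≡12 (mod 13); (7|13)=-1, (12|13)=+1; sign (−1)^0·-1^2·+1^3 = +1.
(a,b)_41: α=2, u≡35; β=0, v≡30 (mod 41); (35|41)=-1, (30|41)=-1; sign (−1)^0·-1^0·-1^2 = +1.
(a,b)_5: α=3, u≡2; β=6, v≡3 (mod 5); (2|5)=-1, (3|5)=-1; sign (−1)^0·-1^6·-1^3 = -1.
(a,b)_2: α=4, β=-3; u≡5, v≡7 (mod 8); ε(u)ε(v)=0·1, αω(v)=4·0, βω(u)=-3·1; sum ≡ 1  ⇒  -1.
(a,b)_3: α=10, u≡2; β=0, v≡1 (mod 3); (2|3)=-1, (1|3)=+1; sign (−1)^0·-1^0·+1^10 = +1.
(-198835, -67298 / ℚ) ramifies at {2, 5, 7, 19, 23, ∞}: a division algebra.

[2, 5, 7, 19, 23, inf]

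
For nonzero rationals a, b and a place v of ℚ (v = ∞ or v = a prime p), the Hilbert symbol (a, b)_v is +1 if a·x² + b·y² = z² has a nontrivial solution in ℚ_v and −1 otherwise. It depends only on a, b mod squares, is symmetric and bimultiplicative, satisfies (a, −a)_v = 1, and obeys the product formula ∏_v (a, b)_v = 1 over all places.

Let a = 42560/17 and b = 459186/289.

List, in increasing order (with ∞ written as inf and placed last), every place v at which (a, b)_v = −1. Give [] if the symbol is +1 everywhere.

[13, 19]

Mod squares: a ≡ 11305, b ≡ 546. Check v ∈ {∞, 2, 3, 5, 7, 13, 17, 19, 29}.
v=29: a=29^0·(≡1), b=29^2·(≡5) mod 29; (1|29)=+1, (5|29)=+1; (−1)^{0·2·14}·(+1)^2·(+1)^0 = +1.
v=7: a=7^1·(≡6), b=7^1·(≡4) mod 7; (6|7)=-1, (4|7)=+1; (−1)^{1·1·3}·(-1)^1·(+1)^1 = +1.
v=3: a=3^0·(≡1), b=3^1·(≡2) mod 3; (1|3)=+1, (2|3)=-1; (−1)^{0·1·1}·(+1)^1·(-1)^0 = +1.
v=∞: 11305 > 0 and 546 > 0  ⇒  (a,b)_∞ = +1.
v=13: a=13^0·(≡6), b=13^1·(≡9) mod 13; (6|13)=-1, (9|13)=+1; (−1)^{0·1·6}·(-1)^1·(+1)^0 = -1.
v=2: v_2(a)=6, v_2(b)=1; units ≡ 1, 1 (mod 8); ε·ε+αω+βω = 0·0+6·0+1·0 ≡ 0  ⇒  (a,b)_2 = +1.
v=5: a=5^1·(≡1), b=5^0·(≡4) mod 5; (1|5)=+1, (4|5)=+1; (−1)^{1·0·2}·(+1)^0·(+1)^1 = +1.
v=17: a=17^-1·(≡9), b=17^-2·(≡16) mod 17; (9|17)=+1, (16|17)=+1; (−1)^{-1·-2·8}·(+1)^-2·(+1)^-1 = +1.
v=19: a=19^1·(≡1), b=19^0·(≡8) mod 19; (1|19)=+1, (8|19)=-1; (−1)^{1·0·9}·(+1)^0·(-1)^1 = -1.
(11305, 546 / ℚ) ramifies at {13, 19}: a division algebra.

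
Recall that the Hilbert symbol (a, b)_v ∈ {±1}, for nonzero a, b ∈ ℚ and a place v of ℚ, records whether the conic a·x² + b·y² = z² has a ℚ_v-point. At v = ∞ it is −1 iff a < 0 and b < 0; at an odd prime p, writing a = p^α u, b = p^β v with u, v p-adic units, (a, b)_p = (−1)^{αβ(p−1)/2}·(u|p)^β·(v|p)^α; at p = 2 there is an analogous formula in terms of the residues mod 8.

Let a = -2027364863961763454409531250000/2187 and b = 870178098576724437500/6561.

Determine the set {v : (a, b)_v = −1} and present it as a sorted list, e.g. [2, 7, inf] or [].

(a, b) ≡ (-914680767, 16031) mod (ℚ^×)²; places V = {2, 3, 5, 7, 11, 13, 17, 19, 23, 41, ∞}.
(a,b)_5: α=10, u≡2; β=6, v≡4 (mod 5); (2|5)=-1, (4|5)=+1; sign (−1)^0·-1^6·+1^10 = +1.
(a,b)_23: α=1, u≡5; β=1, v≡10 (mod 23); (5|23)=-1, (10|23)=-1; sign (−1)^1·-1^1·-1^1 = -1.
(a,b)_13: α=3, u≡3; β=2, v≡11 (mod 13); (3|13)=+1, (11|13)=-1; sign (−1)^0·+1^2·-1^3 = -1.
(a,b)_11: α=3, u≡1; β=2, v≡5 (mod 11); (1|11)=+1, (5|11)=+1; sign (−1)^0·+1^2·+1^3 = +1.
(a,b)_19: α=3, u≡6; β=2, v≡10 (mod 19); (6|19)=+1, (10|19)=-1; sign (−1)^0·+1^2·-1^3 = -1.
(a,b)_3: α=-7, u≡2; β=-8, v≡2 (mod 3); (2|3)=-1, (2|3)=-1; sign (−1)^0·-1^-8·-1^-7 = -1.
(a,b)_17: α=1, u≡10; β=1, v≡1 (mod 17); (10|17)=-1, (1|17)=+1; sign (−1)^0·-1^1·+1^1 = -1.
(a,b)_2: α=4, β=2; u≡1, v≡7 (mod 8); ε(u)ε(v)=0·1, αω(v)=4·0, βω(u)=2·0; sum ≡ 0  ⇒  +1.
(a,b)_41: α=1, u≡31; β=1, v≡24 (mod 41); (31|41)=+1, (24|41)=-1; sign (−1)^0·+1^1·-1^1 = -1.
(a,b)_∞: sgn(-914680767)=−, sgn(16031)=+, so +1.
(a,b)_7: α=9, u≡1; β=6, v≡2 (mod 7); (1|7)=+1, (2|7)=+1; sign (−1)^0·+1^6·+1^9 = +1.
|Ram(-914680767, 16031)| = 6, even; anisotropic at {3, 13, 17, 19, 23, 41}.

[3, 13, 17, 19, 23, 41]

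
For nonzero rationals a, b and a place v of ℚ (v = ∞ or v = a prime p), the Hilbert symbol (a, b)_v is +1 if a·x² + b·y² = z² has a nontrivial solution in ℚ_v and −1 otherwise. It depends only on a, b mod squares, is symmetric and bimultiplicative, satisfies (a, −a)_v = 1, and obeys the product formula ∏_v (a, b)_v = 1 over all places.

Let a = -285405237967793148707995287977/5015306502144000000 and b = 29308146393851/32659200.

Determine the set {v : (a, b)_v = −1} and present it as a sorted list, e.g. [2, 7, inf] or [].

[17, 29]

(a, b) ≡ (-17, 6293) mod (ℚ^×)²; places V = {2, 3, 5, 7, 13, 17, 19, 29, 31, 43, 47, ∞}.
(a,b)_3: α=-14, u≡1; β=-6, v≡2 (mod 3); (1|3)=+1, (2|3)=-1; sign (−1)^0·+1^-6·-1^-14 = +1.
(a,b)_∞: sgn(-17)=−, sgn(6293)=+, so +1.
(a,b)_5: α=-6, u≡3; β=-2, v≡2 (mod 5); (3|5)=-1, (2|5)=-1; sign (−1)^0·-1^-2·-1^-6 = +1.
(a,b)_7: α=2, u≡4; β=-1, v≡5 (mod 7); (4|7)=+1, (5|7)=-1; sign (−1)^0·+1^-1·-1^2 = +1.
(a,b)_29: α=2, u≡27; β=1, v≡2 (mod 29); (27|29)=-1, (2|29)=-1; sign (−1)^0·-1^1·-1^2 = -1.
(a,b)_13: α=2, u≡3; β=2, v≡12 (mod 13); (3|13)=+1, (12|13)=+1; sign (−1)^0·+1^2·+1^2 = +1.
(a,b)_17: α=7, u≡15; β=2, v≡10 (mod 17); (15|17)=+1, (10|17)=-1; sign (−1)^0·+1^2·-1^7 = -1.
(a,b)_31: α=2, u≡20; β=1, v≡26 (mod 31); (20|31)=+1, (26|31)=-1; sign (−1)^0·+1^1·-1^2 = +1.
(a,b)_43: α=0, u≡30; β=2, v≡11 (mod 43); (30|43)=-1, (11|43)=+1; sign (−1)^0·-1^2·+1^0 = +1.
(a,b)_47: α=2, u≡44; β=0, v≡25 (mod 47); (44|47)=-1, (25|47)=+1; sign (−1)^0·-1^0·+1^2 = +1.
(a,b)_19: α=6, u≡8; β=2, v≡7 (mod 19); (8|19)=-1, (7|19)=+1; sign (−1)^0·-1^2·+1^6 = +1.
(a,b)_2: α=-26, β=-8; u≡7, v≡5 (mod 8); ε(u)ε(v)=1·0, αω(v)=-26·1, βω(u)=-8·0; sum ≡ 0  ⇒  +1.
(-17, 6293 / ℚ) ramifies at {17, 29}: a division algebra.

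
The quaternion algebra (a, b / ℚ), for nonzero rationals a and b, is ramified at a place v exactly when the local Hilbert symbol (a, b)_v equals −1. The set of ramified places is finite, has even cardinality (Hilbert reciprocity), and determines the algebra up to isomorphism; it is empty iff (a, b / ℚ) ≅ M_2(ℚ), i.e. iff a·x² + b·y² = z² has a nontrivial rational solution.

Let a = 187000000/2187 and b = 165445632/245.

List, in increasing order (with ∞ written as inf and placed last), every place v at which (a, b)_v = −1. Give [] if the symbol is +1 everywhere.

[3, 17]

Mod squares: a ≡ 561, b ≡ 5610. Check v ∈ {∞, 2, 3, 5, 7, 11, 17}.
v=∞: 561 > 0 and 5610 > 0  ⇒  (a,b)_∞ = +1.
v=17: a=17^1·(≡9), b=17^1·(≡3) mod 17; (9|17)=+1, (3|17)=-1; (−1)^{1·1·8}·(+1)^1·(-1)^1 = -1.
v=11: a=11^1·(≡8), b=11^1·(≡1) mod 11; (8|11)=-1, (1|11)=+1; (−1)^{1·1·5}·(-1)^1·(+1)^1 = +1.
v=3: a=3^-7·(≡1), b=3^3·(≡1) mod 3; (1|3)=+1, (1|3)=+1; (−1)^{-7·3·1}·(+1)^3·(+1)^-7 = -1.
v=7: a=7^0·(≡4), b=7^-2·(≡6) mod 7; (4|7)=+1, (6|7)=-1; (−1)^{0·-2·3}·(+1)^-2·(-1)^0 = +1.
v=5: a=5^6·(≡4), b=5^-1·(≡3) mod 5; (4|5)=+1, (3|5)=-1; (−1)^{6·-1·2}·(+1)^-1·(-1)^6 = +1.
v=2: v_2(a)=6, v_2(b)=15; units ≡ 1, 5 (mod 8); ε·ε+αω+βω = 0·0+6·1+15·0 ≡ 0  ⇒  (a,b)_2 = +1.
|Ram(561, 5610)| = 2, even; anisotropic at {3, 17}.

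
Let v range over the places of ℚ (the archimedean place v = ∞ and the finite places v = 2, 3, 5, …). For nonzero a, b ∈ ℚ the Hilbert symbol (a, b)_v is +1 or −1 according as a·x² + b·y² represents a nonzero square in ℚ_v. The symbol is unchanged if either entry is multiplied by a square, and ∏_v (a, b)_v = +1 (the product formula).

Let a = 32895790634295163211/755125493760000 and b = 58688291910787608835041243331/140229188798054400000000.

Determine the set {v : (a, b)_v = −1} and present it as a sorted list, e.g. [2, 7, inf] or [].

Mod squares: a ≡ 779779, b ≡ 8841914081. Check v ∈ {∞, 2, 3, 5, 7, 11, 13, 17, 19, 23, 29, 41}.
v=19: a=19^-1·(≡16), b=19^1·(≡18) mod 19; (16|19)=+1, (18|19)=-1; (−1)^{-1·1·9}·(+1)^1·(-1)^-1 = +1.
v=41: a=41^1·(≡32), b=41^1·(≡16) mod 41; (32|41)=+1, (16|41)=+1; (−1)^{1·1·20}·(+1)^1·(+1)^1 = +1.
v=13: a=13^5·(≡10), b=13^7·(≡4) mod 13; (10|13)=+1, (4|13)=+1; (−1)^{5·7·6}·(+1)^7·(+1)^5 = +1.
v=7: a=7^5·(≡6), b=7^7·(≡1) mod 7; (6|7)=-1, (1|7)=+1; (−1)^{5·7·3}·(-1)^7·(+1)^5 = +1.
v=23: a=23^2·(≡11), b=23^3·(≡1) mod 23; (11|23)=-1, (1|23)=+1; (−1)^{2·3·11}·(-1)^3·(+1)^2 = -1.
v=17: a=17^2·(≡3), b=17^3·(≡7) mod 17; (3|17)=-1, (7|17)=-1; (−1)^{2·3·8}·(-1)^3·(-1)^2 = -1.
v=11: a=11^-3·(≡4), b=11^-5·(≡1) mod 11; (4|11)=+1, (1|11)=+1; (−1)^{-3·-5·5}·(+1)^-5·(+1)^-3 = -1.
v=3: a=3^-6·(≡1), b=3^-12·(≡2) mod 3; (1|3)=+1, (2|3)=-1; (−1)^{-6·-12·1}·(+1)^-12·(-1)^-6 = +1.
v=5: a=5^-4·(≡1), b=5^-8·(≡4) mod 5; (1|5)=+1, (4|5)=+1; (−1)^{-4·-8·2}·(+1)^-8·(+1)^-4 = +1.
v=29: a=29^2·(≡17), b=29^3·(≡5) mod 29; (17|29)=-1, (5|29)=+1; (−1)^{2·3·14}·(-1)^3·(+1)^2 = -1.
v=2: v_2(a)=-16, v_2(b)=-22; units ≡ 3, 1 (mod 8); ε·ε+αω+βω = 1·0+-16·0+-22·1 ≡ 0  ⇒  (a,b)_2 = +1.
v=∞: 779779 > 0 and 8841914081 > 0  ⇒  (a,b)_∞ = +1.
|Ram(779779, 8841914081)| = 4, even; anisotropic at {11, 17, 23, 29}.

[11, 17, 23, 29]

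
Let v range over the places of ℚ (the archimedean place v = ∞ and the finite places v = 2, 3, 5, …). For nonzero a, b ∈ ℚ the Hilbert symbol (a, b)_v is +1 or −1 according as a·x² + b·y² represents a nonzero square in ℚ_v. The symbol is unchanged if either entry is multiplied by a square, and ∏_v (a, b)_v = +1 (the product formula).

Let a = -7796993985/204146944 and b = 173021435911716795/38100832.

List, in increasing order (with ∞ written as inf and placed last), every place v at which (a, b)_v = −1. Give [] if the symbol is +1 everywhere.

[]

(a, b) ≡ (-1188385, 21854690) mod (ℚ^×)²; places V = {2, 3, 5, 7, 11, 13, 17, 19, 29, 31, 41, 47, ∞}.
(a,b)_31: α=1, u≡6; β=1, v≡1 (mod 31); (6|31)=-1, (1|31)=+1; sign (−1)^1·-1^1·+1^1 = +1.
(a,b)_41: α=1, u≡8; β=2, v≡20 (mod 41); (8|41)=+1, (20|41)=+1; sign (−1)^0·+1^2·+1^1 = +1.
(a,b)_13: α=0, u≡12; β=3, v≡12 (mod 13); (12|13)=+1, (12|13)=+1; sign (−1)^0·+1^3·+1^0 = +1.
(a,b)_2: α=-8, β=-5; u≡7, v≡1 (mod 8); ε(u)ε(v)=1·0, αω(v)=-8·0, βω(u)=-5·0; sum ≡ 0  ⇒  +1.
(a,b)_∞: sgn(-1188385)=−, sgn(21854690)=+, so +1.
(a,b)_11: α=1, u≡2; β=-1, v≡4 (mod 11); (2|11)=-1, (4|11)=+1; sign (−1)^1·-1^-1·+1^1 = +1.
(a,b)_17: α=1, u≡4; β=1, v≡9 (mod 17); (4|17)=+1, (9|17)=+1; sign (−1)^0·+1^1·+1^1 = +1.
(a,b)_29: α=0, u≡22; β=3, v≡9 (mod 29); (22|29)=+1, (9|29)=+1; sign (−1)^0·+1^3·+1^0 = +1.
(a,b)_47: α=-2, u≡20; β=-2, v≡40 (mod 47); (20|47)=-1, (40|47)=-1; sign (−1)^0·-1^-2·-1^-2 = +1.
(a,b)_19: α=-2, u≡15; β=0, v≡16 (mod 19); (15|19)=-1, (16|19)=+1; sign (−1)^0·-1^0·+1^-2 = +1.
(a,b)_5: α=1, u≡2; β=1, v≡2 (mod 5); (2|5)=-1, (2|5)=-1; sign (−1)^0·-1^1·-1^1 = +1.
(a,b)_3: α=8, u≡2; β=6, v≡2 (mod 3); (2|3)=-1, (2|3)=-1; sign (−1)^0·-1^6·-1^8 = +1.
(a,b)_7: α=0, u≡3; β=-2, v≡4 (mod 7); (3|7)=-1, (4|7)=+1; sign (−1)^0·-1^-2·+1^0 = +1.
Every local symbol is +1, so the conic -1188385·x² + 21854690·y² = z² has ℚ_v-points for all v and hence a ℚ-point; (a, b / ℚ) ≅ M_2(ℚ).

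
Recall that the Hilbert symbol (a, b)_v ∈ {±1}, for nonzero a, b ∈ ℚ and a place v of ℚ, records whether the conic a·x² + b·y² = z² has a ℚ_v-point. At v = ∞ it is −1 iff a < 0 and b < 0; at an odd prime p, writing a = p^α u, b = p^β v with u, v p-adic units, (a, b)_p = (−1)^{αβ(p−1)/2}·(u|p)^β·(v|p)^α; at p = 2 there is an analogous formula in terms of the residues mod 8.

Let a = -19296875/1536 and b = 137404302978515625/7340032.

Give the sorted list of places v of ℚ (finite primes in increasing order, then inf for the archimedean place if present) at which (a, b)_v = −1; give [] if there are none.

Mod squares: a ≡ -7410, b ≡ 287. Check v ∈ {∞, 2, 3, 5, 7, 13, 19, 41}.
v=2: v_2(a)=-9, v_2(b)=-20; units ≡ 7, 7 (mod 8); ε·ε+αω+βω = 1·1+-9·0+-20·0 ≡ 1  ⇒  (a,b)_2 = -1.
v=∞: -7410 < 0 and 287 > 0  ⇒  (a,b)_∞ = +1.
v=41: a=41^0·(≡27), b=41^1·(≡34) mod 41; (27|41)=-1, (34|41)=-1; (−1)^{0·1·20}·(-1)^1·(-1)^0 = -1.
v=19: a=19^1·(≡6), b=19^2·(≡3) mod 19; (6|19)=+1, (3|19)=-1; (−1)^{1·2·9}·(+1)^2·(-1)^1 = -1.
v=7: a=7^0·(≡6), b=7^-1·(≡6) mod 7; (6|7)=-1, (6|7)=-1; (−1)^{0·-1·3}·(-1)^-1·(-1)^0 = -1.
v=3: a=3^-1·(≡2), b=3^2·(≡2) mod 3; (2|3)=-1, (2|3)=-1; (−1)^{-1·2·1}·(-1)^2·(-1)^-1 = -1.
v=13: a=13^1·(≡2), b=13^2·(≡12) mod 13; (2|13)=-1, (12|13)=+1; (−1)^{1·2·6}·(-1)^2·(+1)^1 = +1.
v=5: a=5^7·(≡3), b=5^14·(≡3) mod 5; (3|5)=-1, (3|5)=-1; (−1)^{7·14·2}·(-1)^14·(-1)^7 = -1.
|Ram(-7410, 287)| = 6, even; anisotropic at {2, 3, 5, 7, 19, 41}.

[2, 3, 5, 7, 19, 41]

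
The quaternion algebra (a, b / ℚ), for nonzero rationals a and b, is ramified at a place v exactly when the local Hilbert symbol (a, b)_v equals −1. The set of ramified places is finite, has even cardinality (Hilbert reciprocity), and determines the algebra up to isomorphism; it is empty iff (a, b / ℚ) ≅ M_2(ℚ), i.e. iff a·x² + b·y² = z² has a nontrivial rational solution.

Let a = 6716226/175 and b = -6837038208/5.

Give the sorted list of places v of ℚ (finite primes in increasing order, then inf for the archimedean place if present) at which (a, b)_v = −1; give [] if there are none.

[5, 7, 11, 13]

(a, b) ≡ (462, -10010) mod (ℚ^×)²; places V = {2, 3, 5, 7, 11, 13, 29, ∞}.
(a,b)_5: α=-2, u≡3; β=-1, v≡2 (mod 5); (3|5)=-1, (2|5)=-1; sign (−1)^0·-1^-1·-1^-2 = -1.
(a,b)_2: α=1, β=7; u≡7, v≡3 (mod 8); ε(u)ε(v)=1·1, αω(v)=1·1, βω(u)=7·0; sum ≡ 0  ⇒  +1.
(a,b)_13: α=0, u≡6; β=1, v≡12 (mod 13); (6|13)=-1, (12|13)=+1; sign (−1)^0·-1^1·+1^0 = -1.
(a,b)_29: α=2, u≡11; β=0, v≡22 (mod 29); (11|29)=-1, (22|29)=+1; sign (−1)^0·-1^0·+1^2 = +1.
(a,b)_11: α=3, u≡3; β=3, v≡9 (mod 11); (3|11)=+1, (9|11)=+1; sign (−1)^1·+1^3·+1^3 = -1.
(a,b)_7: α=-1, u≡5; β=3, v≡5 (mod 7); (5|7)=-1, (5|7)=-1; sign (−1)^1·-1^3·-1^-1 = -1.
(a,b)_∞: sgn(462)=+, sgn(-10010)=−, so +1.
(a,b)_3: α=1, u≡1; β=2, v≡1 (mod 3); (1|3)=+1, (1|3)=+1; sign (−1)^0·+1^2·+1^1 = +1.
(462, -10010 / ℚ) ramifies at {5, 7, 11, 13}: a division algebra.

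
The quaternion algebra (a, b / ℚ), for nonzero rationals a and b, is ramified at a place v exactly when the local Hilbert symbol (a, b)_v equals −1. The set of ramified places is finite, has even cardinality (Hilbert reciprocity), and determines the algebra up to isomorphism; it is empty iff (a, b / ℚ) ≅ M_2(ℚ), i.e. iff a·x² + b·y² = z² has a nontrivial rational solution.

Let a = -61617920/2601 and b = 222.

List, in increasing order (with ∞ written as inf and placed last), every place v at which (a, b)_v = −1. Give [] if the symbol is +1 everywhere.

Mod squares: a ≡ -455, b ≡ 222. Check v ∈ {∞, 2, 3, 5, 7, 13, 17, 23, 37}.
v=37: a=37^0·(≡33), b=37^1·(≡6) mod 37; (33|37)=+1, (6|37)=-1; (−1)^{0·1·18}·(+1)^1·(-1)^0 = +1.
v=5: a=5^1·(≡1), b=5^0·(≡2) mod 5; (1|5)=+1, (2|5)=-1; (−1)^{1·0·2}·(+1)^0·(-1)^1 = -1.
v=2: v_2(a)=8, v_2(b)=1; units ≡ 1, 7 (mod 8); ε·ε+αω+βω = 0·1+8·0+1·0 ≡ 0  ⇒  (a,b)_2 = +1.
v=∞: -455 < 0 and 222 > 0  ⇒  (a,b)_∞ = +1.
v=13: a=13^1·(≡12), b=13^0·(≡1) mod 13; (12|13)=+1, (1|13)=+1; (−1)^{1·0·6}·(+1)^0·(+1)^1 = +1.
v=17: a=17^-2·(≡16), b=17^0·(≡1) mod 17; (16|17)=+1, (1|17)=+1; (−1)^{-2·0·8}·(+1)^0·(+1)^-2 = +1.
v=23: a=23^2·(≡19), b=23^0·(≡15) mod 23; (19|23)=-1, (15|23)=-1; (−1)^{2·0·11}·(-1)^0·(-1)^2 = +1.
v=7: a=7^1·(≡6), b=7^0·(≡5) mod 7; (6|7)=-1, (5|7)=-1; (−1)^{1·0·3}·(-1)^0·(-1)^1 = -1.
v=3: a=3^-2·(≡1), b=3^1·(≡2) mod 3; (1|3)=+1, (2|3)=-1; (−1)^{-2·1·1}·(+1)^1·(-1)^-2 = +1.
(-455, 222 / ℚ) ramifies at {5, 7}: a division algebra.

[5, 7]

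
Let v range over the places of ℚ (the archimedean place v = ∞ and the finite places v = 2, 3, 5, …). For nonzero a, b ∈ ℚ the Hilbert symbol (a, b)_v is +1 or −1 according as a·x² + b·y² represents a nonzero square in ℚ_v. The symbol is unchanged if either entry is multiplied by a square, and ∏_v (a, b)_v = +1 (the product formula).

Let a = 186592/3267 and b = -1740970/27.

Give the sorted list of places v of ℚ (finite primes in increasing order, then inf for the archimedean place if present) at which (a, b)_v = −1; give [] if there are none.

Mod squares: a ≡ 714, b ≡ -106590. Check v ∈ {∞, 2, 3, 5, 7, 11, 17, 19}.
v=2: v_2(a)=5, v_2(b)=1; units ≡ 5, 1 (mod 8); ε·ε+αω+βω = 0·0+5·0+1·1 ≡ 1  ⇒  (a,b)_2 = -1.
v=11: a=11^-2·(≡2), b=11^1·(≡4) mod 11; (2|11)=-1, (4|11)=+1; (−1)^{-2·1·5}·(-1)^1·(+1)^-2 = -1.
v=17: a=17^1·(≡15), b=17^1·(≡10) mod 17; (15|17)=+1, (10|17)=-1; (−1)^{1·1·8}·(+1)^1·(-1)^1 = -1.
v=7: a=7^3·(≡1), b=7^2·(≡5) mod 7; (1|7)=+1, (5|7)=-1; (−1)^{3·2·3}·(+1)^2·(-1)^3 = -1.
v=∞: 714 > 0 and -106590 < 0  ⇒  (a,b)_∞ = +1.
v=3: a=3^-3·(≡1), b=3^-3·(≡2) mod 3; (1|3)=+1, (2|3)=-1; (−1)^{-3·-3·1}·(+1)^-3·(-1)^-3 = +1.
v=19: a=19^0·(≡7), b=19^1·(≡8) mod 19; (7|19)=+1, (8|19)=-1; (−1)^{0·1·9}·(+1)^1·(-1)^0 = +1.
v=5: a=5^0·(≡1), b=5^1·(≡3) mod 5; (1|5)=+1, (3|5)=-1; (−1)^{0·1·2}·(+1)^1·(-1)^0 = +1.
(714, -106590 / ℚ) ramifies at {2, 7, 11, 17}: a division algebra.

[2, 7, 11, 17]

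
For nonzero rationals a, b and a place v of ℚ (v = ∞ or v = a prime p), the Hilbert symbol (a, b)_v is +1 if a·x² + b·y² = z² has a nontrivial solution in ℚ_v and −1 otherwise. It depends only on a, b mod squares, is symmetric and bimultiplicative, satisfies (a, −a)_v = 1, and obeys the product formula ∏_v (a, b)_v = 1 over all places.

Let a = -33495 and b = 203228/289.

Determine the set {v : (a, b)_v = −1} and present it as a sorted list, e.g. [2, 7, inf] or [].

[3, 5]

(a, b) ≡ (-33495, 23) mod (ℚ^×)²; places V = {2, 3, 5, 7, 11, 17, 23, 29, 47, ∞}.
(a,b)_29: α=1, u≡5; β=0, v≡4 (mod 29); (5|29)=+1, (4|29)=+1; sign (−1)^0·+1^0·+1^1 = +1.
(a,b)_23: α=0, u≡16; β=1, v≡18 (mod 23); (16|23)=+1, (18|23)=+1; sign (−1)^0·+1^1·+1^0 = +1.
(a,b)_11: α=1, u≡2; β=0, v≡1 (mod 11); (2|11)=-1, (1|11)=+1; sign (−1)^0·-1^0·+1^1 = +1.
(a,b)_47: α=0, u≡16; β=2, v≡40 (mod 47); (16|47)=+1, (40|47)=-1; sign (−1)^0·+1^2·-1^0 = +1.
(a,b)_2: α=0, β=2; u≡1, v≡7 (mod 8); ε(u)ε(v)=0·1, αω(v)=0·0, βω(u)=2·0; sum ≡ 0  ⇒  +1.
(a,b)_∞: sgn(-33495)=−, sgn(23)=+, so +1.
(a,b)_17: α=0, u≡12; β=-2, v≡10 (mod 17); (12|17)=-1, (10|17)=-1; sign (−1)^0·-1^-2·-1^0 = +1.
(a,b)_5: α=1, u≡1; β=0, v≡2 (mod 5); (1|5)=+1, (2|5)=-1; sign (−1)^0·+1^0·-1^1 = -1.
(a,b)_7: α=1, u≡3; β=0, v≡2 (mod 7); (3|7)=-1, (2|7)=+1; sign (−1)^0·-1^0·+1^1 = +1.
(a,b)_3: α=1, u≡1; β=0, v≡2 (mod 3); (1|3)=+1, (2|3)=-1; sign (−1)^0·+1^0·-1^1 = -1.
Ram(-33495, 23) = {3, 5}; no ℚ_3-point on the conic.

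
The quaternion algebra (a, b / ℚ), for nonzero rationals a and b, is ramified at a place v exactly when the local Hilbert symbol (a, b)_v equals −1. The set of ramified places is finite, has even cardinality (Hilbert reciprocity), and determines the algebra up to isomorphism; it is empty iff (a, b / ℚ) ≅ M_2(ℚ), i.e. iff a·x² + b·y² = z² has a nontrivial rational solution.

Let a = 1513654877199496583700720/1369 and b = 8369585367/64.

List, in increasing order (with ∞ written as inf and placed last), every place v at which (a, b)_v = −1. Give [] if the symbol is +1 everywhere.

[2, 3, 5, 13, 17, 23]

(a, b) ≡ (312455, 663) mod (ℚ^×)²; places V = {2, 3, 5, 11, 13, 17, 19, 23, 37, ∞}.
(a,b)_2: α=4, β=-6; u≡7, v≡7 (mod 8); ε(u)ε(v)=1·1, αω(v)=4·0, βω(u)=-6·0; sum ≡ 1  ⇒  -1.
(a,b)_5: α=1, u≡1; β=0, v≡3 (mod 5); (1|5)=+1, (3|5)=-1; sign (−1)^0·+1^0·-1^1 = -1.
(a,b)_3: α=2, u≡2; β=1, v≡2 (mod 3); (2|3)=-1, (2|3)=-1; sign (−1)^0·-1^1·-1^2 = -1.
(a,b)_13: α=3, u≡11; β=1, v≡3 (mod 13); (11|13)=-1, (3|13)=+1; sign (−1)^0·-1^1·+1^3 = -1.
(a,b)_11: α=5, u≡4; β=2, v≡9 (mod 11); (4|11)=+1, (9|11)=+1; sign (−1)^0·+1^2·+1^5 = +1.
(a,b)_37: α=-2, u≡7; β=0, v≡4 (mod 37); (7|37)=+1, (4|37)=+1; sign (−1)^0·+1^0·+1^-2 = +1.
(a,b)_∞: sgn(312455)=+, sgn(663)=+, so +1.
(a,b)_17: α=2, u≡12; β=3, v≡7 (mod 17); (12|17)=-1, (7|17)=-1; sign (−1)^0·-1^3·-1^2 = -1.
(a,b)_23: α=1, u≡17; β=0, v≡14 (mod 23); (17|23)=-1, (14|23)=-1; sign (−1)^0·-1^0·-1^1 = -1.
(a,b)_19: α=7, u≡10; β=2, v≡11 (mod 19); (10|19)=-1, (11|19)=+1; sign (−1)^0·-1^2·+1^7 = +1.
Ram(312455, 663) = {2, 3, 5, 13, 17, 23}; no ℚ_2-point on the conic.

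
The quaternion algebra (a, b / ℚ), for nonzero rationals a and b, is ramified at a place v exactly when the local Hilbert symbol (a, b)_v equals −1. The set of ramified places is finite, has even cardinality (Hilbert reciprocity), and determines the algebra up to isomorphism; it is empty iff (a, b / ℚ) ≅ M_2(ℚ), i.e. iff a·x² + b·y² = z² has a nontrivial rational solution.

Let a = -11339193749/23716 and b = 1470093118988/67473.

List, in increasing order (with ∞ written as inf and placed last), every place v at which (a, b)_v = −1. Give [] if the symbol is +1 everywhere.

[2, 13, 17, 29]

Mod squares: a ≡ -221, b ≡ 121771. Check v ∈ {∞, 2, 3, 7, 11, 13, 17, 19, 29}.
v=∞: -221 < 0 and 121771 > 0  ⇒  (a,b)_∞ = +1.
v=11: a=11^-2·(≡2), b=11^0·(≡1) mod 11; (2|11)=-1, (1|11)=+1; (−1)^{-2·0·5}·(-1)^0·(+1)^-2 = +1.
v=2: v_2(a)=-2, v_2(b)=2; units ≡ 3, 3 (mod 8); ε·ε+αω+βω = 1·1+-2·1+2·1 ≡ 1  ⇒  (a,b)_2 = -1.
v=3: a=3^0·(≡1), b=3^-4·(≡1) mod 3; (1|3)=+1, (1|3)=+1; (−1)^{0·-4·1}·(+1)^-4·(+1)^0 = +1.
v=29: a=29^2·(≡8), b=29^3·(≡13) mod 29; (8|29)=-1, (13|29)=+1; (−1)^{2·3·14}·(-1)^3·(+1)^2 = -1.
v=13: a=13^3·(≡1), b=13^3·(≡2) mod 13; (1|13)=+1, (2|13)=-1; (−1)^{3·3·6}·(+1)^3·(-1)^3 = -1.
v=19: a=19^2·(≡11), b=19^3·(≡11) mod 19; (11|19)=+1, (11|19)=+1; (−1)^{2·3·9}·(+1)^3·(+1)^2 = +1.
v=7: a=7^-2·(≡5), b=7^-2·(≡5) mod 7; (5|7)=-1, (5|7)=-1; (−1)^{-2·-2·3}·(-1)^-2·(-1)^-2 = +1.
v=17: a=17^1·(≡8), b=17^-1·(≡6) mod 17; (8|17)=+1, (6|17)=-1; (−1)^{1·-1·8}·(+1)^-1·(-1)^1 = -1.
Ram(-221, 121771) = {2, 13, 17, 29}; no ℚ_2-point on the conic.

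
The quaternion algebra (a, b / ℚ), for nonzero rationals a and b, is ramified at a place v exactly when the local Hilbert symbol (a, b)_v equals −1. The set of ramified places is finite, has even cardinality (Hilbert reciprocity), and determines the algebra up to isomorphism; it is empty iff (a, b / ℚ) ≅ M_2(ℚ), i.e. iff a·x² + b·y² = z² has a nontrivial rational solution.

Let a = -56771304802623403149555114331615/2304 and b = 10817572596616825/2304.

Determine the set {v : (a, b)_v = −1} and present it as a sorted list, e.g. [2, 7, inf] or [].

[5, 31]

(a, b) ≡ (-82615, 1584937) mod (ℚ^×)²; places V = {2, 3, 5, 7, 11, 13, 29, 31, 41, 43, ∞}.
(a,b)_43: α=2, u≡40; β=1, v≡22 (mod 43); (40|43)=+1, (22|43)=-1; sign (−1)^0·+1^1·-1^2 = +1.
(a,b)_13: α=5, u≡2; β=2, v≡4 (mod 13); (2|13)=-1, (4|13)=+1; sign (−1)^0·-1^2·+1^5 = +1.
(a,b)_11: α=2, u≡8; β=0, v≡10 (mod 11); (8|11)=-1, (10|11)=-1; sign (−1)^0·-1^0·-1^2 = +1.
(a,b)_2: α=-8, β=-8; u≡1, v≡1 (mod 8); ε(u)ε(v)=0·0, αω(v)=-8·0, βω(u)=-8·0; sum ≡ 0  ⇒  +1.
(a,b)_5: α=1, u≡3; β=2, v≡2 (mod 5); (3|5)=-1, (2|5)=-1; sign (−1)^0·-1^2·-1^1 = -1.
(a,b)_7: α=2, u≡6; β=0, v≡4 (mod 7); (6|7)=-1, (4|7)=+1; sign (−1)^0·-1^0·+1^2 = +1.
(a,b)_41: α=5, u≡19; β=3, v≡14 (mod 41); (19|41)=-1, (14|41)=-1; sign (−1)^0·-1^3·-1^5 = +1.
(a,b)_29: α=2, u≡20; β=1, v≡27 (mod 29); (20|29)=+1, (27|29)=-1; sign (−1)^0·+1^1·-1^2 = +1.
(a,b)_31: α=5, u≡19; β=3, v≡7 (mod 31); (19|31)=+1, (7|31)=+1; sign (−1)^1·+1^3·+1^5 = -1.
(a,b)_∞: sgn(-82615)=−, sgn(1584937)=+, so +1.
(a,b)_3: α=-2, u≡2; β=-2, v≡1 (mod 3); (2|3)=-1, (1|3)=+1; sign (−1)^0·-1^-2·+1^-2 = +1.
Ram(-82615, 1584937) = {5, 31}; no ℚ_5-point on the conic.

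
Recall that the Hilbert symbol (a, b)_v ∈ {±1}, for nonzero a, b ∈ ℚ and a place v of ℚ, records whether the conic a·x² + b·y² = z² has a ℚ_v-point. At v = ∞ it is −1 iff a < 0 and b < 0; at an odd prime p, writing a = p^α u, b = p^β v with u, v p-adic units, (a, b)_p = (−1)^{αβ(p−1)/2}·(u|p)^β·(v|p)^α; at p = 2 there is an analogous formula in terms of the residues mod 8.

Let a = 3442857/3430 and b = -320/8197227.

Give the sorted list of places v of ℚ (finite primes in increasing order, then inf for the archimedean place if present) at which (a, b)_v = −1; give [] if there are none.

Mod squares: a ≡ 2310, b ≡ -15. Check v ∈ {∞, 2, 3, 5, 7, 11, 17, 19, 29}.
v=11: a=11^1·(≡9), b=11^0·(≡2) mod 11; (9|11)=+1, (2|11)=-1; (−1)^{1·0·5}·(+1)^0·(-1)^1 = -1.
v=19: a=19^2·(≡17), b=19^-2·(≡11) mod 19; (17|19)=+1, (11|19)=+1; (−1)^{2·-2·9}·(+1)^-2·(+1)^2 = +1.
v=3: a=3^1·(≡2), b=3^-3·(≡1) mod 3; (2|3)=-1, (1|3)=+1; (−1)^{1·-3·1}·(-1)^-3·(+1)^1 = +1.
v=2: v_2(a)=-1, v_2(b)=6; units ≡ 3, 1 (mod 8); ε·ε+αω+βω = 1·0+-1·0+6·1 ≡ 0  ⇒  (a,b)_2 = +1.
v=17: a=17^2·(≡1), b=17^0·(≡16) mod 17; (1|17)=+1, (16|17)=+1; (−1)^{2·0·8}·(+1)^0·(+1)^2 = +1.
v=7: a=7^-3·(≡4), b=7^0·(≡3) mod 7; (4|7)=+1, (3|7)=-1; (−1)^{-3·0·3}·(+1)^0·(-1)^-3 = -1.
v=∞: 2310 > 0 and -15 < 0  ⇒  (a,b)_∞ = +1.
v=29: a=29^0·(≡8), b=29^-2·(≡19) mod 29; (8|29)=-1, (19|29)=-1; (−1)^{0·-2·14}·(-1)^-2·(-1)^0 = +1.
v=5: a=5^-1·(≡2), b=5^1·(≡3) mod 5; (2|5)=-1, (3|5)=-1; (−1)^{-1·1·2}·(-1)^1·(-1)^-1 = +1.
Ram(2310, -15) = {7, 11}; no ℚ_7-point on the conic.

[7, 11]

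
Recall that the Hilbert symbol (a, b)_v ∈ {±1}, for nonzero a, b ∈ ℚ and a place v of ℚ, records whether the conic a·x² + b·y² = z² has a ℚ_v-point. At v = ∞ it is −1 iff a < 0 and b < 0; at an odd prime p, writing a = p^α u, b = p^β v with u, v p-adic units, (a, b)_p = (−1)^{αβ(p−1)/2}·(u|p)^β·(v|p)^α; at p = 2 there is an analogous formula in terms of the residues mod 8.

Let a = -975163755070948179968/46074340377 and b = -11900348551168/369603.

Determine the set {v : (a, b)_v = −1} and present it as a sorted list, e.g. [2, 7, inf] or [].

[19, 29, 31, inf]

(a, b) ≡ (-4389, -3945711) mod (ℚ^×)²; places V = {2, 3, 7, 11, 13, 19, 29, 31, 47, ∞}.
(a,b)_3: α=-15, u≡1; β=-7, v≡2 (mod 3); (1|3)=+1, (2|3)=-1; sign (−1)^1·+1^-7·-1^-15 = +1.
(a,b)_31: α=2, u≡23; β=1, v≡5 (mod 31); (23|31)=-1, (5|31)=+1; sign (−1)^0·-1^1·+1^2 = -1.
(a,b)_11: α=1, u≡10; β=1, v≡3 (mod 11); (10|11)=-1, (3|11)=+1; sign (−1)^1·-1^1·+1^1 = +1.
(a,b)_∞: sgn(-4389)=−, sgn(-3945711)=−, so -1.
(a,b)_47: α=4, u≡39; β=2, v≡41 (mod 47); (39|47)=-1, (41|47)=-1; sign (−1)^0·-1^2·-1^4 = +1.
(a,b)_2: α=16, β=12; u≡3, v≡1 (mod 8); ε(u)ε(v)=1·0, αω(v)=16·0, βω(u)=12·1; sum ≡ 0  ⇒  +1.
(a,b)_13: α=-2, u≡7; β=-2, v≡9 (mod 13); (7|13)=-1, (9|13)=+1; sign (−1)^0·-1^-2·+1^-2 = +1.
(a,b)_29: α=2, u≡21; β=1, v≡20 (mod 29); (21|29)=-1, (20|29)=+1; sign (−1)^0·-1^1·+1^2 = -1.
(a,b)_19: α=-1, u≡1; β=1, v≡16 (mod 19); (1|19)=+1, (16|19)=+1; sign (−1)^1·+1^1·+1^-1 = -1.
(a,b)_7: α=3, u≡5; β=1, v≡4 (mod 7); (5|7)=-1, (4|7)=+1; sign (−1)^1·-1^1·+1^3 = +1.
|Ram(-4389, -3945711)| = 4, even; anisotropic at {19, 29, 31, ∞}.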